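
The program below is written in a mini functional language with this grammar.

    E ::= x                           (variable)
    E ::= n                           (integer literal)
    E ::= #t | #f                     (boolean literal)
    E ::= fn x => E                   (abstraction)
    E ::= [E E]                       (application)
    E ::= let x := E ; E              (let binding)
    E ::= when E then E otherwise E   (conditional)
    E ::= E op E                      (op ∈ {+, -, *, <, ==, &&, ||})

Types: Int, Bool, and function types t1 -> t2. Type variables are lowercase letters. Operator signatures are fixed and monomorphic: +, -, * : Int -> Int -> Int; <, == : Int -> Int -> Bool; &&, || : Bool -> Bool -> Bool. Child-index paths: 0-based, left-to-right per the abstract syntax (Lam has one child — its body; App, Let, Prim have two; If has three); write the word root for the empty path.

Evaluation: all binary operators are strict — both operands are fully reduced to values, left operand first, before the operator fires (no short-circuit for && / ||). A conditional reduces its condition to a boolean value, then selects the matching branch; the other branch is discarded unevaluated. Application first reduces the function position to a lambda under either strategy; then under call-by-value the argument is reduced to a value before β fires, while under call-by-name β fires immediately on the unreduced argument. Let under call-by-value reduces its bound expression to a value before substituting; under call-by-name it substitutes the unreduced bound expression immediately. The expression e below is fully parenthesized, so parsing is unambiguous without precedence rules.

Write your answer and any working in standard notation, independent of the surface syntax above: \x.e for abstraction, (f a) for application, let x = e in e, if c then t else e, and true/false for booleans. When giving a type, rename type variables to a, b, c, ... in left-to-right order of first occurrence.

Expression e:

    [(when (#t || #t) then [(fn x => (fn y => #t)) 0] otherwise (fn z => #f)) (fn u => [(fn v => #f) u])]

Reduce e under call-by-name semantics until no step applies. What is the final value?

Working:
step 0: ((if (true || true) then ((\x.(\y.true)) 0) else (\z.false)) (\u.((\v.false) u)))
step 1: [delta@0.0] ((if true then ((\x.(\y.true)) 0) else (\z.false)) (\u.((\v.false) u)))
step 2: [if@0] (((\x.(\y.true)) 0) (\u.((\v.false) u)))
step 3: [beta@0] ((\y.true) (\u.((\v.false) u)))
step 4: [beta@root] true

Answer: true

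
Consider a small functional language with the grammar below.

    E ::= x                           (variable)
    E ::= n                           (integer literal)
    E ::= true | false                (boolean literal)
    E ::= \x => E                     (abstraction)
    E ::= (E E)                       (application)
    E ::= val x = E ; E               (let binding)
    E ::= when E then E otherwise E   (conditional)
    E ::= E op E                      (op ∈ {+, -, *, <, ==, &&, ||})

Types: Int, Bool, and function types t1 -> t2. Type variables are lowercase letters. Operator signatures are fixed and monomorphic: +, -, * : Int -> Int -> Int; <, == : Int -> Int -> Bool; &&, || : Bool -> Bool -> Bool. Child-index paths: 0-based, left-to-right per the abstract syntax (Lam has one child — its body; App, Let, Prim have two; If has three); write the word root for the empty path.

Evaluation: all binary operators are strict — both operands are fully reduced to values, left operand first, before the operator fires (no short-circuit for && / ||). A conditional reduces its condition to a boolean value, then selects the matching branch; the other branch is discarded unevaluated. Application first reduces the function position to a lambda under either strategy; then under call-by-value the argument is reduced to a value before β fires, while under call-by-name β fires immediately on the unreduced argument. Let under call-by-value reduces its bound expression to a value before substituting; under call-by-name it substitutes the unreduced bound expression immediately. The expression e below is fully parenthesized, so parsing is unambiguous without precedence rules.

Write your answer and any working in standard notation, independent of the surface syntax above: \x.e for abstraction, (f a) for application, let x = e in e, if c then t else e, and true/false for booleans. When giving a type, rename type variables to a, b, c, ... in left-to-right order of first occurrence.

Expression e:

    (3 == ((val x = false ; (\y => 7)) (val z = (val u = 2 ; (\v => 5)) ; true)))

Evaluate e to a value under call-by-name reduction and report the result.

Derivation:
step 0: (3 == ((let x = false in (\y.7)) (let z = (let u = 2 in (\v.5)) in true)))
step 1: [let@1.0] (3 == ((\y.7) (let z = (let u = 2 in (\v.5)) in true)))
step 2: [beta@1] (3 == 7)
step 3: [delta@root] false

Answer: false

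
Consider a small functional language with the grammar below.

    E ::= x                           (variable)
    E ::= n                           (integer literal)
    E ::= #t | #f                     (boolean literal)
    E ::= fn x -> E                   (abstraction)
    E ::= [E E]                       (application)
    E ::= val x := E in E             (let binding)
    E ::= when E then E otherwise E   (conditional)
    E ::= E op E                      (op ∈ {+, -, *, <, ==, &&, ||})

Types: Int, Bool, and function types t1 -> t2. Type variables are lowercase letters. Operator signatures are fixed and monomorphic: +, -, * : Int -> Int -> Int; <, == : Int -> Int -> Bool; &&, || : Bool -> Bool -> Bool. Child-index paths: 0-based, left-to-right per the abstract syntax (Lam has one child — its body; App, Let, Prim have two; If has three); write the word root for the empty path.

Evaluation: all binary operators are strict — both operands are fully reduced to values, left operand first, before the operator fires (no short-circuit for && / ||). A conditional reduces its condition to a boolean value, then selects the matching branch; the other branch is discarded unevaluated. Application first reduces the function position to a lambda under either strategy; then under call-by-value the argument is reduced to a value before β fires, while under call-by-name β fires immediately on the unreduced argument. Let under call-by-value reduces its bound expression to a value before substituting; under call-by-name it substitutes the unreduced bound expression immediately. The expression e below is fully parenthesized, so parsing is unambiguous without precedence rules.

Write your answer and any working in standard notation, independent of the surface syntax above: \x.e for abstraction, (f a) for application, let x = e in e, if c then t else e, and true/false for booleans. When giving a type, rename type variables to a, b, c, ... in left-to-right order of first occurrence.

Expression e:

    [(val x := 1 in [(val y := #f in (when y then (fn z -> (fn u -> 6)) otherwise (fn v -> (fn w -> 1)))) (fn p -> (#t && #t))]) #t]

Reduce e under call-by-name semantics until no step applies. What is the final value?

Answer: 1

Trace:
step 0: ((let x = 1 in ((let y = false in (if y then (\z.(\u.6)) else (\v.(\w.1)))) (\p.(true && true)))) true)
step 1: [let@0] (((let y = false in (if y then (\z.(\u.6)) else (\v.(\w.1)))) (\p.(true && true))) true)
step 2: [let@0.0] (((if false then (\z.(\u.6)) else (\v.(\w.1))) (\p.(true && true))) true)
step 3: [if@0.0] (((\v.(\w.1)) (\p.(true && true))) true)
step 4: [beta@0] ((\w.1) true)
step 5: [beta@root] 1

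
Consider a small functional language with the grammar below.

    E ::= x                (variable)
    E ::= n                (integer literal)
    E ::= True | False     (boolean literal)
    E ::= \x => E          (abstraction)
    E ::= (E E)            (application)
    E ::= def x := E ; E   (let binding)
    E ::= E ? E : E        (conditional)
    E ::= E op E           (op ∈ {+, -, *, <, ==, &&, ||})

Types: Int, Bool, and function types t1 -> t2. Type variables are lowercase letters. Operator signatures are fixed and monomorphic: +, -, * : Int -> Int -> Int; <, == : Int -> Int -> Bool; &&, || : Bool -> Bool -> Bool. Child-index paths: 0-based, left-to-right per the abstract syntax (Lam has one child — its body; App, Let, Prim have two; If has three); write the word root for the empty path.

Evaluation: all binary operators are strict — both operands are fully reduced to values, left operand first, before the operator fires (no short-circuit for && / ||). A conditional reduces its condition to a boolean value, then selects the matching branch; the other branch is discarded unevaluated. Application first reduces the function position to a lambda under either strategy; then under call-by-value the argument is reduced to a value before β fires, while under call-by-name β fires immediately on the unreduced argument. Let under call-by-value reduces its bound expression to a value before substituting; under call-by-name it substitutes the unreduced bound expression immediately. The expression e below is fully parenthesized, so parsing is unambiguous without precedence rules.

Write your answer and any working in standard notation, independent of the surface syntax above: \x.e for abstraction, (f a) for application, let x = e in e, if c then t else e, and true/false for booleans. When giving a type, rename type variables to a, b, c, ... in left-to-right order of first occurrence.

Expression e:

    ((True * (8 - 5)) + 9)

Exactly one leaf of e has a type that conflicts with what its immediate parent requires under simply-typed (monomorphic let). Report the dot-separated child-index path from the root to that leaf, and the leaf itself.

Answer: 0.0 : true

Trace:
  unify Bool ~ Int
  FAIL: mismatch Bool ~ Int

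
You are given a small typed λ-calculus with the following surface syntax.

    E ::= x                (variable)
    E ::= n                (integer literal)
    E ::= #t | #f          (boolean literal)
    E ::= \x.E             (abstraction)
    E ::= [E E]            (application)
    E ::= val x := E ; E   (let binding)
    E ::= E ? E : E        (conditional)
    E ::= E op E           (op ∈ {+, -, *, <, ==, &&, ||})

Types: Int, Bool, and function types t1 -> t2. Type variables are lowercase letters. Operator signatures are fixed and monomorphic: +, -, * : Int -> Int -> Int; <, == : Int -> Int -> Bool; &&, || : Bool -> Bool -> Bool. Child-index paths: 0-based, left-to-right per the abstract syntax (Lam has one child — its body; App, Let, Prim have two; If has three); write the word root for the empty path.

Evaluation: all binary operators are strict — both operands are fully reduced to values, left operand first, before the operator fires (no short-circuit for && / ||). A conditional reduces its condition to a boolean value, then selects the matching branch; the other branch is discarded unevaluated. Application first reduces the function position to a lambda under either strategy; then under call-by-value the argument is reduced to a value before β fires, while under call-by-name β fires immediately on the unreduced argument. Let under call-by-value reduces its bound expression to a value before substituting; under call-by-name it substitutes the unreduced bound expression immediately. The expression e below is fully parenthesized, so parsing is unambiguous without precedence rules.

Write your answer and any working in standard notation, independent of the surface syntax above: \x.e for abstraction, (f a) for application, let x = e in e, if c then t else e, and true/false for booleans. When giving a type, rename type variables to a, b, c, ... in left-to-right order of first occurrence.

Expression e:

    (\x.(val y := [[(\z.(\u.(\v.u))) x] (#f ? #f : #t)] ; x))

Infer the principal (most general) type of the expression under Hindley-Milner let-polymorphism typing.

Answer: a -> a

Working:
u : c
\v._ : d -> c
\u._ : c -> d -> c
\z._ : b -> c -> d -> c
x : a
  unify b -> c -> d -> c ~ a -> e
  unify b ~ a
  unify c -> d -> c ~ e
_ _ : c -> d -> c
  unify Bool ~ Bool
  unify Bool ~ Bool
  unify c -> d -> c ~ Bool -> f
  unify c ~ Bool
  unify d -> Bool ~ f
_ _ : d -> Bool
let y : forall. d -> Bool
x : a
\x._ : a -> a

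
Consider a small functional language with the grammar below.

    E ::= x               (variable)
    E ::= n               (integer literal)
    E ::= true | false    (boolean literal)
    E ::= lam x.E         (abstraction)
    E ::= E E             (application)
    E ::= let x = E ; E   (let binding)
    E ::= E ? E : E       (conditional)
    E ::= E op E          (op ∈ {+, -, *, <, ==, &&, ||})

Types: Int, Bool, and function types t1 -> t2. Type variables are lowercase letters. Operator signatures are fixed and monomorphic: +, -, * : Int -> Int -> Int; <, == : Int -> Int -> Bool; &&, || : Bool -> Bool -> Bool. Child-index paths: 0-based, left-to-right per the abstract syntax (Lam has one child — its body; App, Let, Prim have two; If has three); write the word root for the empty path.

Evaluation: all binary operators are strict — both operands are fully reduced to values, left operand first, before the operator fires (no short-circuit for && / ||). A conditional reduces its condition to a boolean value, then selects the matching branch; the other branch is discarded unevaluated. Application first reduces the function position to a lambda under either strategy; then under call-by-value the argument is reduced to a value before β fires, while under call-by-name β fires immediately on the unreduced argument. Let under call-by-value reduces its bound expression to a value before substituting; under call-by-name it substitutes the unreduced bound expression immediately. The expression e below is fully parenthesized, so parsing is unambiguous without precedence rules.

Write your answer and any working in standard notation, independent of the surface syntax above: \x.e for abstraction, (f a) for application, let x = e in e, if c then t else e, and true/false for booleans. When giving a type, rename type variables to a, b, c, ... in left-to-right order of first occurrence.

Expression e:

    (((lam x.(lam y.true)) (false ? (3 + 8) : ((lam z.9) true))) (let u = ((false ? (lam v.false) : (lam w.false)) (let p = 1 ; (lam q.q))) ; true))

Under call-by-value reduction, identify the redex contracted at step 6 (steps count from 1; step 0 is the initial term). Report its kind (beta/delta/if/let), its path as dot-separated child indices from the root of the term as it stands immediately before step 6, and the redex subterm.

Working:
step 0: (((\x.(\y.true)) (if false then (3 + 8) else ((\z.9) true))) (let u = ((if false then (\v.false) else (\w.false)) (let p = 1 in (\q.q))) in true))
step 1: [if@0.1] (((\x.(\y.true)) ((\z.9) true)) (let u = ((if false then (\v.false) else (\w.false)) (let p = 1 in (\q.q))) in true))
step 2: [beta@0.1] (((\x.(\y.true)) 9) (let u = ((if false then (\v.false) else (\w.false)) (let p = 1 in (\q.q))) in true))
step 3: [beta@0] ((\y.true) (let u = ((if false then (\v.false) else (\w.false)) (let p = 1 in (\q.q))) in true))
step 4: [if@1.0.0] ((\y.true) (let u = ((\w.false) (let p = 1 in (\q.q))) in true))
step 5: [let@1.0.1] ((\y.true) (let u = ((\w.false) (\q.q)) in true))
step 6: [beta@1.0] ((\y.true) (let u = false in true))

Answer: beta at 1.0 : ((\w.false) (\q.q))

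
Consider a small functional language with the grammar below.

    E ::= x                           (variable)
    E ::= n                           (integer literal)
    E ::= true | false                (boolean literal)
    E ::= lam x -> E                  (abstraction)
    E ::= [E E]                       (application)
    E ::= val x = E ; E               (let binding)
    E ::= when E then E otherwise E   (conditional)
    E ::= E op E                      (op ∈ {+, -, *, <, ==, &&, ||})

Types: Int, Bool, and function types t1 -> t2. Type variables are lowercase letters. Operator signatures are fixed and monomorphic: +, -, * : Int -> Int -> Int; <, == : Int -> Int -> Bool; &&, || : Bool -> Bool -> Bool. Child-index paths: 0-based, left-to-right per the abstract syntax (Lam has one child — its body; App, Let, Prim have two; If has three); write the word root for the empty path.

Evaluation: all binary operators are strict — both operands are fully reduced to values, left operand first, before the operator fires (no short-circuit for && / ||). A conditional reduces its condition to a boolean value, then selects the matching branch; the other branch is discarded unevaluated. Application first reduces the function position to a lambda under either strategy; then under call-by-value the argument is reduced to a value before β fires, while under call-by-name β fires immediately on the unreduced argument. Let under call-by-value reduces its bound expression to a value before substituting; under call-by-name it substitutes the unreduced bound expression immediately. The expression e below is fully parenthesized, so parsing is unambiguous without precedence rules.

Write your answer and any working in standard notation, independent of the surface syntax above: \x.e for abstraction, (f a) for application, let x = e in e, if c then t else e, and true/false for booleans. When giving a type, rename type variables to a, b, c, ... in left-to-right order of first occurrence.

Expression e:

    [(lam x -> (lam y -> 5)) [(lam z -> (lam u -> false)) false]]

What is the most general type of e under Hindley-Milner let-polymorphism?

Answer: a -> Int

Working:
\y._ : b -> Int
\x._ : a -> b -> Int
\u._ : d -> Bool
\z._ : c -> d -> Bool
  unify c -> d -> Bool ~ Bool -> e
  unify c ~ Bool
  unify d -> Bool ~ e
_ _ : d -> Bool
  unify a -> b -> Int ~ (d -> Bool) -> f
  unify a ~ d -> Bool
  unify b -> Int ~ f
_ _ : b -> Int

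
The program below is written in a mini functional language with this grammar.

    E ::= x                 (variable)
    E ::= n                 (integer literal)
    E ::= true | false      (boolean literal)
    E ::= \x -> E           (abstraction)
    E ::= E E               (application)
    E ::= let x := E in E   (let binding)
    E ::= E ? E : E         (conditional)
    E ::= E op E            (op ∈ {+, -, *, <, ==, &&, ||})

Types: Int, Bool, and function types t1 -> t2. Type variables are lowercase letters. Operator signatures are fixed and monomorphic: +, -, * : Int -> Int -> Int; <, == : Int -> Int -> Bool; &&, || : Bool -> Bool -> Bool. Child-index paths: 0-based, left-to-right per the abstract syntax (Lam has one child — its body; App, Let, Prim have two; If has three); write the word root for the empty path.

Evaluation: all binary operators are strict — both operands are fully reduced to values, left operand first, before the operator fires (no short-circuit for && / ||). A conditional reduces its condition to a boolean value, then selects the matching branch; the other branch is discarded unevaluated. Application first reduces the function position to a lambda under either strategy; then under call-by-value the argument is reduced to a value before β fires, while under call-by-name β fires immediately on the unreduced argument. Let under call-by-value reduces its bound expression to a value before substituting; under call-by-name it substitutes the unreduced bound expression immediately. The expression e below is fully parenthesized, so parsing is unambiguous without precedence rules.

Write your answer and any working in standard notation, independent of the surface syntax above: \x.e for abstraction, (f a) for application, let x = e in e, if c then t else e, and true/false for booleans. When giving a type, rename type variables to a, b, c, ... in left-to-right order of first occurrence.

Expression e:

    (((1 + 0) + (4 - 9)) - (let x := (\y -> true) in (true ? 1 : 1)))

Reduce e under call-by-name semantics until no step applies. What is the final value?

Answer: -5

Derivation:
step 0: (((1 + 0) + (4 - 9)) - (let x = (\y.true) in (if true then 1 else 1)))
step 1: [delta@0.0] ((1 + (4 - 9)) - (let x = (\y.true) in (if true then 1 else 1)))
step 2: [delta@0.1] ((1 + -5) - (let x = (\y.true) in (if true then 1 else 1)))
step 3: [delta@0] (-4 - (let x = (\y.true) in (if true then 1 else 1)))
step 4: [let@1] (-4 - (if true then 1 else 1))
step 5: [if@1] (-4 - 1)
step 6: [delta@root] -5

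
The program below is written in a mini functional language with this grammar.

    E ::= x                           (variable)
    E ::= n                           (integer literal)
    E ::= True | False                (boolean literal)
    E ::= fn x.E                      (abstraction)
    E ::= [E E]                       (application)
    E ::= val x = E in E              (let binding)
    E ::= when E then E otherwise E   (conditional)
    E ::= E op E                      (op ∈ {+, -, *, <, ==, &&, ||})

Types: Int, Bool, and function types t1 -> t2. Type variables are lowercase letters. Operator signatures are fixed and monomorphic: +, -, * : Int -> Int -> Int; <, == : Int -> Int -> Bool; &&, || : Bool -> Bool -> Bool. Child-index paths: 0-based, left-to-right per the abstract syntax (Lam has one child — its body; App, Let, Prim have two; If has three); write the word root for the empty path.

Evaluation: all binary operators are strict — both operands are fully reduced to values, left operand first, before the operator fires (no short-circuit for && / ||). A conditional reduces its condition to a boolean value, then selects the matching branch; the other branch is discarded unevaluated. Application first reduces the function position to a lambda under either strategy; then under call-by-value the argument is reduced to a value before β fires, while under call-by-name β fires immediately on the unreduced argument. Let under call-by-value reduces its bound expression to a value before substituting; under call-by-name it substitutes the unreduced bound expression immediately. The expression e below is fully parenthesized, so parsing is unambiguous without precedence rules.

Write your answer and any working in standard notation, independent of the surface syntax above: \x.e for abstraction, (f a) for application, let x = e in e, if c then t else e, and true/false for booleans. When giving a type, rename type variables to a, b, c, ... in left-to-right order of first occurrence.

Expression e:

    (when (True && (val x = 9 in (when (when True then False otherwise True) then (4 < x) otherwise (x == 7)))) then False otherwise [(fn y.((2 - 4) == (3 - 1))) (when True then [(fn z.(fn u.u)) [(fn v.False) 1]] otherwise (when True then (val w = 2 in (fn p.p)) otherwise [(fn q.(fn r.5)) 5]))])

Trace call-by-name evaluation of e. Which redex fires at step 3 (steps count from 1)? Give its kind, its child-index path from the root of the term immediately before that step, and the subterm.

Answer: if at 0.1 : (if false then (4 < 9) else (9 == 7))

Trace:
step 0: (if (true && (let x = 9 in (if (if true then false else true) then (4 < x) else (x == 7)))) then false else ((\y.((2 - 4) == (3 - 1))) (if true then ((\z.(\u.u)) ((\v.false) 1)) else (if true then (let w = 2 in (\p.p)) else ((\q.(\r.5)) 5)))))
step 1: [let@0.1] (if (true && (if (if true then false else true) then (4 < 9) else (9 == 7))) then false else ((\y.((2 - 4) == (3 - 1))) (if true then ((\z.(\u.u)) ((\v.false) 1)) else (if true then (let w = 2 in (\p.p)) else ((\q.(\r.5)) 5)))))
step 2: [if@0.1.0] (if (true && (if false then (4 < 9) else (9 == 7))) then false else ((\y.((2 - 4) == (3 - 1))) (if true then ((\z.(\u.u)) ((\v.false) 1)) else (if true then (let w = 2 in (\p.p)) else ((\q.(\r.5)) 5)))))
step 3: [if@0.1] (if (true && (9 == 7)) then false else ((\y.((2 - 4) == (3 - 1))) (if true then ((\z.(\u.u)) ((\v.false) 1)) else (if true then (let w = 2 in (\p.p)) else ((\q.(\r.5)) 5)))))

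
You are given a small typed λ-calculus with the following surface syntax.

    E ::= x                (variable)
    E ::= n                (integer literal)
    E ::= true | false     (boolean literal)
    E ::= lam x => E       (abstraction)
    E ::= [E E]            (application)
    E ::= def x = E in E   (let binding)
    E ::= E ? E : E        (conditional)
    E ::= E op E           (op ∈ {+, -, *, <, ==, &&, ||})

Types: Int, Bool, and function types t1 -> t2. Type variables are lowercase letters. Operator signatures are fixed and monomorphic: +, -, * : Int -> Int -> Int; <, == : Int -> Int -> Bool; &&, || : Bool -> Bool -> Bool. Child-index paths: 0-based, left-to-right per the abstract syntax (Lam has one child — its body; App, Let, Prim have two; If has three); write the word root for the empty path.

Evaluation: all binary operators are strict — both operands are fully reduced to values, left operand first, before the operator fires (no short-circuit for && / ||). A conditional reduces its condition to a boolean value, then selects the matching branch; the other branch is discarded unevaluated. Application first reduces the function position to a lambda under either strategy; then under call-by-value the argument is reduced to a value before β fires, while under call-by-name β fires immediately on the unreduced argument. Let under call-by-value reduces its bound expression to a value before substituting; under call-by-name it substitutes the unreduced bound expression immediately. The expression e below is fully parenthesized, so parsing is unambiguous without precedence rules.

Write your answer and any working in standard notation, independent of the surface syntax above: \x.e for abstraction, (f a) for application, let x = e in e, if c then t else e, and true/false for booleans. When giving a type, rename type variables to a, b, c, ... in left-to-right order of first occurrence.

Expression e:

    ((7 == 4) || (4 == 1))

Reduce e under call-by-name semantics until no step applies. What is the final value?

Answer: false

Derivation:
step 0: ((7 == 4) || (4 == 1))
step 1: [delta@0] (false || (4 == 1))
step 2: [delta@1] (false || false)
step 3: [delta@root] false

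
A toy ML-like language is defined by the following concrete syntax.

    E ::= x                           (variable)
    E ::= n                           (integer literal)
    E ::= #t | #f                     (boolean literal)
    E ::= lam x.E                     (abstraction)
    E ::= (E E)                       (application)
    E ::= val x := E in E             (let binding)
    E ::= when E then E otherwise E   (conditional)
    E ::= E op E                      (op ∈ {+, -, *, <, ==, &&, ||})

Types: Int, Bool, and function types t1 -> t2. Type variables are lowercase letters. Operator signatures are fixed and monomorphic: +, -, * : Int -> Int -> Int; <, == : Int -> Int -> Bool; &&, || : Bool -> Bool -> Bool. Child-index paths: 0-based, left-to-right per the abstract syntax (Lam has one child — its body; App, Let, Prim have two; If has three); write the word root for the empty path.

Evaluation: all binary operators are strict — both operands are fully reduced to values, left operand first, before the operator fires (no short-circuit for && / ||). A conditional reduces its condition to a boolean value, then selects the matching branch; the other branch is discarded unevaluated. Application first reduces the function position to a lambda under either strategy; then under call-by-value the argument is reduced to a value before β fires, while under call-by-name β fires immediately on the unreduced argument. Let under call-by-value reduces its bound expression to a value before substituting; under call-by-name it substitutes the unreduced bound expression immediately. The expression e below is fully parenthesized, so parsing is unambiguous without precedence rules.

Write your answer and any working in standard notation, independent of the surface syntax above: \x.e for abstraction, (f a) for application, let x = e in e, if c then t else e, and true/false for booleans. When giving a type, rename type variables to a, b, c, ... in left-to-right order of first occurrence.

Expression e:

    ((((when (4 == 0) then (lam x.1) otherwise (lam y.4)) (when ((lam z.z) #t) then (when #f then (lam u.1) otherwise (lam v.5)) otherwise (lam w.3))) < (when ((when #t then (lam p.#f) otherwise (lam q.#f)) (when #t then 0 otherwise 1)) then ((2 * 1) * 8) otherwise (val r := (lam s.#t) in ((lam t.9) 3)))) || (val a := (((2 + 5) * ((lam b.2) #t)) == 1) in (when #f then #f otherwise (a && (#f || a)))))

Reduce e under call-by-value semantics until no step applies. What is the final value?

Answer: true

Trace:
step 0: ((((if (4 == 0) then (\x.1) else (\y.4)) (if ((\z.z) true) then (if false then (\u.1) else (\v.5)) else (\w.3))) < (if ((if true then (\p.false) else (\q.false)) (if true then 0 else 1)) then ((2 * 1) * 8) else (let r = (\s.true) in ((\t.9) 3)))) || (let a = (((2 + 5) * ((\b.2) true)) == 1) in (if false then false else (a && (false || a)))))
step 1: [delta@0.0.0.0] ((((if false then (\x.1) else (\y.4)) (if ((\z.z) true) then (if false then (\u.1) else (\v.5)) else (\w.3))) < (if ((if true then (\p.false) else (\q.false)) (if true then 0 else 1)) then ((2 * 1) * 8) else (let r = (\s.true) in ((\t.9) 3)))) || (let a = (((2 + 5) * ((\b.2) true)) == 1) in (if false then false else (a && (false || a)))))
step 2: [if@0.0.0] ((((\y.4) (if ((\z.z) true) then (if false then (\u.1) else (\v.5)) else (\w.3))) < (if ((if true then (\p.false) else (\q.false)) (if true then 0 else 1)) then ((2 * 1) * 8) else (let r = (\s.true) in ((\t.9) 3)))) || (let a = (((2 + 5) * ((\b.2) true)) == 1) in (if false then false else (a && (false || a)))))
step 3: [beta@0.0.1.0] ((((\y.4) (if true then (if false then (\u.1) else (\v.5)) else (\w.3))) < (if ((if true then (\p.false) else (\q.false)) (if true then 0 else 1)) then ((2 * 1) * 8) else (let r = (\s.true) in ((\t.9) 3)))) || (let a = (((2 + 5) * ((\b.2) true)) == 1) in (if false then false else (a && (false || a)))))
step 4: [if@0.0.1] ((((\y.4) (if false then (\u.1) else (\v.5))) < (if ((if true then (\p.false) else (\q.false)) (if true then 0 else 1)) then ((2 * 1) * 8) else (let r = (\s.true) in ((\t.9) 3)))) || (let a = (((2 + 5) * ((\b.2) true)) == 1) in (if false then false else (a && (false || a)))))
step 5: [if@0.0.1] ((((\y.4) (\v.5)) < (if ((if true then (\p.false) else (\q.false)) (if true then 0 else 1)) then ((2 * 1) * 8) else (let r = (\s.true) in ((\t.9) 3)))) || (let a = (((2 + 5) * ((\b.2) true)) == 1) in (if false then false else (a && (false || a)))))
step 6: [beta@0.0] ((4 < (if ((if true then (\p.false) else (\q.false)) (if true then 0 else 1)) then ((2 * 1) * 8) else (let r = (\s.true) in ((\t.9) 3)))) || (let a = (((2 + 5) * ((\b.2) true)) == 1) in (if false then false else (a && (false || a)))))
step 7: [if@0.1.0.0] ((4 < (if ((\p.false) (if true then 0 else 1)) then ((2 * 1) * 8) else (let r = (\s.true) in ((\t.9) 3)))) || (let a = (((2 + 5) * ((\b.2) true)) == 1) in (if false then false else (a && (false || a)))))
step 8: [if@0.1.0.1] ((4 < (if ((\p.false) 0) then ((2 * 1) * 8) else (let r = (\s.true) in ((\t.9) 3)))) || (let a = (((2 + 5) * ((\b.2) true)) == 1) in (if false then false else (a && (false || a)))))
step 9: [beta@0.1.0] ((4 < (if false then ((2 * 1) * 8) else (let r = (\s.true) in ((\t.9) 3)))) || (let a = (((2 + 5) * ((\b.2) true)) == 1) in (if false then false else (a && (false || a)))))
step 10: [if@0.1] ((4 < (let r = (\s.true) in ((\t.9) 3))) || (let a = (((2 + 5) * ((\b.2) true)) == 1) in (if false then false else (a && (false || a)))))
step 11: [let@0.1] ((4 < ((\t.9) 3)) || (let a = (((2 + 5) * ((\b.2) true)) == 1) in (if false then false else (a && (false || a)))))
step 12: [beta@0.1] ((4 < 9) || (let a = (((2 + 5) * ((\b.2) true)) == 1) in (if false then false else (a && (false || a)))))
step 13: [delta@0] (true || (let a = (((2 + 5) * ((\b.2) true)) == 1) in (if false then false else (a && (false || a)))))
step 14: [delta@1.0.0.0] (true || (let a = ((7 * ((\b.2) true)) == 1) in (if false then false else (a && (false || a)))))
step 15: [beta@1.0.0.1] (true || (let a = ((7 * 2) == 1) in (if false then false else (a && (false || a)))))
step 16: [delta@1.0.0] (true || (let a = (14 == 1) in (if false then false else (a && (false || a)))))
step 17: [delta@1.0] (true || (let a = false in (if false then false else (a && (false || a)))))
step 18: [let@1] (true || (if false then false else (false && (false || false))))
step 19: [if@1] (true || (false && (false || false)))
step 20: [delta@1.1] (true || (false && false))
step 21: [delta@1] (true || false)
step 22: [delta@root] true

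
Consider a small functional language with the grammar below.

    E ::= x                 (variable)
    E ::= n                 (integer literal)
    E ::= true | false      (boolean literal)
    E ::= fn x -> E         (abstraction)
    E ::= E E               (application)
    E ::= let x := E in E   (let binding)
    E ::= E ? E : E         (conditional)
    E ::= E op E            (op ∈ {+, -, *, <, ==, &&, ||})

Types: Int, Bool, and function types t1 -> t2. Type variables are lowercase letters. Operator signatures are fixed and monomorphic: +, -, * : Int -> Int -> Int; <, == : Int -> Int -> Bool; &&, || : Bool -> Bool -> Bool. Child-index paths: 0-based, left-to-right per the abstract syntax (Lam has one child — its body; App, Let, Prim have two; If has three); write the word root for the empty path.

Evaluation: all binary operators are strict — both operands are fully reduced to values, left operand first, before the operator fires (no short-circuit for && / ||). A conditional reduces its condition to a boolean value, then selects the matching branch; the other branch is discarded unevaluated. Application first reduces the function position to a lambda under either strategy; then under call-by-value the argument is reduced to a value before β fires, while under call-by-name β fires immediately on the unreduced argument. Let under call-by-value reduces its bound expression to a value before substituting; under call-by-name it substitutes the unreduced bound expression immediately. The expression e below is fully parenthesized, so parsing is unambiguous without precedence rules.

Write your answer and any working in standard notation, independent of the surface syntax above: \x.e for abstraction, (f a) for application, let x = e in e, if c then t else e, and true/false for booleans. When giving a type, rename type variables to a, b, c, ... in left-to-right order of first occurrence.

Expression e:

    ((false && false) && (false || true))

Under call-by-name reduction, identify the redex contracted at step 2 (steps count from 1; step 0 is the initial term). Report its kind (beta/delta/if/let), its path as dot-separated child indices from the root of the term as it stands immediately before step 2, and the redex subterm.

Derivation:
step 0: ((false && false) && (false || true))
step 1: [delta@0] (false && (false || true))
step 2: [delta@1] (false && true)

Answer: delta at 1 : (false || true)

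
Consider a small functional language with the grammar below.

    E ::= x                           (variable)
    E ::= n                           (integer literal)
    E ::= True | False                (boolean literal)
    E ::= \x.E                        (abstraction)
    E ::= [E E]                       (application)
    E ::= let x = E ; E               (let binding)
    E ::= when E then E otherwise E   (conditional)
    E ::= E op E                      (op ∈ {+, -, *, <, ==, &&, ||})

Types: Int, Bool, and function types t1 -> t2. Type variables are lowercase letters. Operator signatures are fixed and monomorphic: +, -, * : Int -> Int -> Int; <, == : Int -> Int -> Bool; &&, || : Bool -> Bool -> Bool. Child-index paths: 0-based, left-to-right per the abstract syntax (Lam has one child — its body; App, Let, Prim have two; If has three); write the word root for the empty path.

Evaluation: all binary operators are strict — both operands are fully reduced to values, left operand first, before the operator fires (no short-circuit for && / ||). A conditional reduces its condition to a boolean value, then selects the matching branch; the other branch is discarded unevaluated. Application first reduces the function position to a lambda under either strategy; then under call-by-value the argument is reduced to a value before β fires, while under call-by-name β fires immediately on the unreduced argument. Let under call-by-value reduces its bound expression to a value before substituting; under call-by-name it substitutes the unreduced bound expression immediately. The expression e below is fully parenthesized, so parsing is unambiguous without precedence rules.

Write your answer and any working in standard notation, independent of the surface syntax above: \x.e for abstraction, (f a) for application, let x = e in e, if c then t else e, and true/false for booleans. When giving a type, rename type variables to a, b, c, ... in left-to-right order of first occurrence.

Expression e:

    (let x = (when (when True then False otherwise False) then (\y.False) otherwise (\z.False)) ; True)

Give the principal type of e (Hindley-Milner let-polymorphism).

Working:
  unify Bool ~ Bool
  unify Bool ~ Bool
  unify Bool ~ Bool
\y._ : a -> Bool
\z._ : b -> Bool
  unify a -> Bool ~ b -> Bool
  unify a ~ b
  unify Bool ~ Bool
let x : forall. b -> Bool

Answer: Bool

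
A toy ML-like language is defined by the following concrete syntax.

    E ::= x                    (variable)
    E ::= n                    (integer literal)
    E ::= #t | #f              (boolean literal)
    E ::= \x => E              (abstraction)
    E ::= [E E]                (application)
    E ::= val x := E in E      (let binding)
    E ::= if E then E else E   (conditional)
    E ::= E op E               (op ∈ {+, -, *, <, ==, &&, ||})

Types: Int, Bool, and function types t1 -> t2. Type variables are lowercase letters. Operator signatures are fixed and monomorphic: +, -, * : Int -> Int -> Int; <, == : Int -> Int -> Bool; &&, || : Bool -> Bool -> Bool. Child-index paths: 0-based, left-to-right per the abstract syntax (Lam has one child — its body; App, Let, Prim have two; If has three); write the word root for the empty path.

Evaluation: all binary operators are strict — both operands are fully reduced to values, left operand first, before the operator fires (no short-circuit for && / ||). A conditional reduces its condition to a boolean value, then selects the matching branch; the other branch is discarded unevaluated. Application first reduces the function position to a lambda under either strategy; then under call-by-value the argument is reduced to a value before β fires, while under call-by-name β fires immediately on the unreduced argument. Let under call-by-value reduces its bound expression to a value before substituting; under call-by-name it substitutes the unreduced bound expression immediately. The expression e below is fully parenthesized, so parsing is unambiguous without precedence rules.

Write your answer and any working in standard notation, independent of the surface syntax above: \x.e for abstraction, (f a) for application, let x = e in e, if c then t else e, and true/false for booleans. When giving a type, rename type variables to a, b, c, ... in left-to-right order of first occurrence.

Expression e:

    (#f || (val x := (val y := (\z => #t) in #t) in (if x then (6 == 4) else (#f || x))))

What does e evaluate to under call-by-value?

Working:
step 0: (false || (let x = (let y = (\z.true) in true) in (if x then (6 == 4) else (false || x))))
step 1: [let@1.0] (false || (let x = true in (if x then (6 == 4) else (false || x))))
step 2: [let@1] (false || (if true then (6 == 4) else (false || true)))
step 3: [if@1] (false || (6 == 4))
step 4: [delta@1] (false || false)
step 5: [delta@root] false

Answer: false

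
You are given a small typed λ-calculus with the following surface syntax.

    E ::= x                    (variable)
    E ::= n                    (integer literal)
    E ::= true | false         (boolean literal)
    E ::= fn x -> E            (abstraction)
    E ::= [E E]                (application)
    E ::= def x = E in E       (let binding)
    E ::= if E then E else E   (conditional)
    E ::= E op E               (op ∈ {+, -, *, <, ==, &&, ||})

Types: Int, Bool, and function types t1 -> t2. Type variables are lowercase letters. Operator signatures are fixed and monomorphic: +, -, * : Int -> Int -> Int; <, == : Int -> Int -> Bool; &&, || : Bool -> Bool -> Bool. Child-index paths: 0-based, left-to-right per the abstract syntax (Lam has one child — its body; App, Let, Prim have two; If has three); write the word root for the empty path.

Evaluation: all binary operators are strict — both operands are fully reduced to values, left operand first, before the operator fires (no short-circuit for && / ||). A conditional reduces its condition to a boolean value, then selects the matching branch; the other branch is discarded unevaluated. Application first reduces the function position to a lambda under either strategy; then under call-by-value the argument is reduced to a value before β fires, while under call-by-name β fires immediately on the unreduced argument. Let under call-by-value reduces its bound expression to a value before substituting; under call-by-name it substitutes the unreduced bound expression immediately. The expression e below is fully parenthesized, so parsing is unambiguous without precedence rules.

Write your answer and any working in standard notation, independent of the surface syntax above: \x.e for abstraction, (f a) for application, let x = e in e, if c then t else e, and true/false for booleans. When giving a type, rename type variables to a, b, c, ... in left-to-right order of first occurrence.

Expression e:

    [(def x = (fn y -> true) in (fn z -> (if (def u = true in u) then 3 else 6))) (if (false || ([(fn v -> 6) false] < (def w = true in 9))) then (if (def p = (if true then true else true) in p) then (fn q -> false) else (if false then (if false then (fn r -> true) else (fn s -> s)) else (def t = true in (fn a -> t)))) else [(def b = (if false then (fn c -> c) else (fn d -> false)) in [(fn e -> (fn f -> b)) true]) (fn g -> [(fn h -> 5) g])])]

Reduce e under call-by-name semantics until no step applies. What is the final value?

Working:
step 0: ((let x = (\y.true) in (\z.(if (let u = true in u) then 3 else 6))) (if (false || (((\v.6) false) < (let w = true in 9))) then (if (let p = (if true then true else true) in p) then (\q.false) else (if false then (if false then (\r.true) else (\s.s)) else (let t = true in (\a.t)))) else ((let b = (if false then (\c.c) else (\d.false)) in ((\e.(\f.b)) true)) (\g.((\h.5) g)))))
step 1: [let@0] ((\z.(if (let u = true in u) then 3 else 6)) (if (false || (((\v.6) false) < (let w = true in 9))) then (if (let p = (if true then true else true) in p) then (\q.false) else (if false then (if false then (\r.true) else (\s.s)) else (let t = true in (\a.t)))) else ((let b = (if false then (\c.c) else (\d.false)) in ((\e.(\f.b)) true)) (\g.((\h.5) g)))))
step 2: [beta@root] (if (let u = true in u) then 3 else 6)
step 3: [let@0] (if true then 3 else 6)
step 4: [if@root] 3

Answer: 3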